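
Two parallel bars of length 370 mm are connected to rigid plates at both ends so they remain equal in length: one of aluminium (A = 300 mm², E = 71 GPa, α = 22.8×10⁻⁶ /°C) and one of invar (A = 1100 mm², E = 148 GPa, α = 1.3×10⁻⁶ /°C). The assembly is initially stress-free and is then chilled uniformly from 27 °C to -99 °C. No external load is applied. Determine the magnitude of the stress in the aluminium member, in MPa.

The aluminium has the larger α, so on cooling it would change length more than the invar if both were free. The rigid plates force a common final length, so the aluminium is put into tension and the invar into compression, with equal and opposite forces P (no external load).
Compatibility of the two members (thermal + elastic change equal): (α₁ − α₂)ΔT = P·[1/(A₁E₁) + 1/(A₂E₂)].
|α₁ − α₂|·ΔT = 21.5×10⁻⁶ × 126 = 0.002709.
1/(A₁E₁) + 1/(A₂E₂) = 1/(300×71×10³) + 1/(1100×148×10³) = 5.309×10⁻⁸ N⁻¹.
P = 0.002709 / 5.309×10⁻⁸ = 51030 N = 51.03 kN.
σ_{aluminium} = P/A₁ = 51030/300 = 170.1 MPa, tensile.

σ ≈ 170 MPa (tensile)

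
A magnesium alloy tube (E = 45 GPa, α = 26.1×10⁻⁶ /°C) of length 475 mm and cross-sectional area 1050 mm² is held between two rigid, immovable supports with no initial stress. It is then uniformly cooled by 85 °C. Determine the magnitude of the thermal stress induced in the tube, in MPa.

σ ≈ 99.8 MPa (tensile)

Because both ends are immovable the net strain is zero, and the suppressed thermal strain is αΔT = 26.1×10⁻⁶ × 85 = 2218.5×10⁻⁶.
The stress required to suppress this strain is σ = Eε = 45×10³ × 2218.5×10⁻⁶ = 99.83 MPa, tensile since the tube is trying to contract.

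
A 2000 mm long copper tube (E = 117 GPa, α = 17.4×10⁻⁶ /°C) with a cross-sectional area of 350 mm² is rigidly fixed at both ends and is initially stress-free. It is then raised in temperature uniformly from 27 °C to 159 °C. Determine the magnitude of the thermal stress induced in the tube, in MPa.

With length fixed, the mechanical strain must cancel the thermal strain αΔT = 17.4×10⁻⁶ × 132 = 2296.8×10⁻⁶.
The stress required to suppress this strain is σ = Eε = 117×10³ × 2296.8×10⁻⁶ = 268.7 MPa, compressive since the tube is trying to expand.

σ ≈ 269 MPa (compressive)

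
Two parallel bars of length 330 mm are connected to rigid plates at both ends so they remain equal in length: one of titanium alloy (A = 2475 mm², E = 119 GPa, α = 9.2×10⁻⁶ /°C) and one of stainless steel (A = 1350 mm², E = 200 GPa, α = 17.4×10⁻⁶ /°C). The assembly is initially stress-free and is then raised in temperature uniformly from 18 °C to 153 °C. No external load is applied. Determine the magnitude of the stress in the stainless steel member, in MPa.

Both members must finish at the same length. With the larger α, the stainless steel tends to over-expand; the plates restrain it, putting the stainless steel in compression and the titanium alloy in tension. With no external load the two internal forces are equal and opposite, magnitude P.
Equating the net (thermal + elastic) strains gives |α₁ − α₂|·ΔT = P·[1/(A₁E₁) + 1/(A₂E₂)].
|α₁ − α₂|·ΔT = 8.2×10⁻⁶ × 135 = 0.001107.
1/(A₁E₁) + 1/(A₂E₂) = 1/(2475×119×10³) + 1/(1350×200×10³) = 7.099×10⁻⁹ N⁻¹.
So P = 0.001107 / 7.099×10⁻⁹ = 155.9 kN.
σ_{stainless steel} = P/A₂ = 155900/1350 = 115.5 MPa, compressive.

σ ≈ 116 MPa (compressive)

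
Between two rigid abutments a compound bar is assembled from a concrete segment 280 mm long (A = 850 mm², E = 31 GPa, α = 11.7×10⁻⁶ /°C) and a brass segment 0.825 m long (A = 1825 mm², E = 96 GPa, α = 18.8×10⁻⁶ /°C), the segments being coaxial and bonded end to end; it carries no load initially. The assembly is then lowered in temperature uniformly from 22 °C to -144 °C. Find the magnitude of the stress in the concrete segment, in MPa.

If the supports were absent, the total length change would be Σ αᵢΔT Lᵢ = 11.7×10⁻⁶×166×280 + 18.8×10⁻⁶×166×825 = 3.118 mm.
Since the ends are fixed, an axial force P builds up, equal in every segment, with P · Σ Lᵢ/(AᵢEᵢ) = δ_free.
Σ Lᵢ/(AᵢEᵢ) = 280/(850×31×10³) + 825/(1825×96×10³) = 1.534×10⁻⁵ mm/N.
P = 3.118 / 1.534×10⁻⁵ = 203400 N = 203.4 kN, tensile.
σ_{concrete} = P / A = 203400 / 850 = 239.2 MPa.

σ ≈ 239 MPa (tensile)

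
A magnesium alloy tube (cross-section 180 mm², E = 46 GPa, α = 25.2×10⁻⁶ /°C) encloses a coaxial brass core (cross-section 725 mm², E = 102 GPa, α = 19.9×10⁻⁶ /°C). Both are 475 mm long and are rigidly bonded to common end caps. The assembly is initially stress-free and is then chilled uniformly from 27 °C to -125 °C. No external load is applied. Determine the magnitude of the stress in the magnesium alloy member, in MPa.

σ ≈ 33.3 MPa (tensile)

Both members must finish at the same length. With the larger α, the magnesium alloy tends to over-contract; the plates restrain it, putting the magnesium alloy in tension and the brass in compression. With no external load the two internal forces are equal and opposite, magnitude P.
Compatibility of the two members (thermal + elastic change equal): (α₁ − α₂)ΔT = P·[1/(A₁E₁) + 1/(A₂E₂)].
|α₁ − α₂|·ΔT = 5.3×10⁻⁶ × 152 = 0.0008056.
1/(A₁E₁) + 1/(A₂E₂) = 1/(180×46×10³) + 1/(725×102×10³) = 1.343×10⁻⁷ N⁻¹.
So P = 0.0008056 / 1.343×10⁻⁷ = 5.999 kN.
σ_{magnesium alloy} = P/A₁ = 5999/180 = 33.33 MPa, tensile.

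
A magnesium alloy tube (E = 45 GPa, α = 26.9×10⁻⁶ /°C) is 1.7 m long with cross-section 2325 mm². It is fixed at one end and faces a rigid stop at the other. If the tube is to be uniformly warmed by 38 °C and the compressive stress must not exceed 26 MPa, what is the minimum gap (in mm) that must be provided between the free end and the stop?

g ≈ 0.756 mm

Free expansion if unrestrained: δ_free = αΔT L = 26.9×10⁻⁶ × 38 × 1700 = 1.738 mm.
A stress of 26 MPa corresponds to the wall pushing the tube back by σL/E = 26×1700/(45×10³) = 0.9822 mm.
The gap must absorb the remainder: g_min = 1.738 − 0.9822 = 0.7555 mm.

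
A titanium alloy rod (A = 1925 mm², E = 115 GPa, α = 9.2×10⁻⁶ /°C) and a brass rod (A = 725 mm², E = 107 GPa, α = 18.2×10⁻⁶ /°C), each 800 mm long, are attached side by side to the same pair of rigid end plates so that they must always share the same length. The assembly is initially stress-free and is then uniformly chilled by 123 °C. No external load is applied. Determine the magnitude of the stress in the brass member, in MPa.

σ ≈ 87.7 MPa (tensile)

The brass has the larger α, so on cooling it would change length more than the titanium alloy if both were free. The rigid plates force a common final length, so the brass is put into tension and the titanium alloy into compression, with equal and opposite forces P (no external load).
Setting the final lengths equal and cancelling L: (α₁ − α₂)ΔT = P/(A₁E₁) + P/(A₂E₂).
|α₁ − α₂|·ΔT = 9×10⁻⁶ × 123 = 0.001107.
1/(A₁E₁) + 1/(A₂E₂) = 1/(1925×115×10³) + 1/(725×107×10³) = 1.741×10⁻⁸ N⁻¹.
P = 0.001107 / 1.741×10⁻⁸ = 63590 N = 63.59 kN.
σ_{brass} = P/A₂ = 63590/725 = 87.71 MPa, tensile.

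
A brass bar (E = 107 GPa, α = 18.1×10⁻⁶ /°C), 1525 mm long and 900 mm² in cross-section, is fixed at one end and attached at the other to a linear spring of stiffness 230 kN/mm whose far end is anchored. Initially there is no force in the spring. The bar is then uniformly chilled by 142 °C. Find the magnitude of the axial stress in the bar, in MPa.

σ ≈ 216 MPa (tensile)

If the spring were absent the bar would shorten by αΔT L = 18.1×10⁻⁶ × 142 × 1525 = 3.92 mm.
With a force P in the spring, the elastic change of the bar is PL/(AE) and that of the spring is P/k; compatibility requires their sum to equal δ_free.
P [ L/(AE) + 1/k ] = δ_free → P [ 1525/(900×107×10³) + 1/(230×10³) ] = 3.92.
P = 3.92 / 2.018×10⁻⁵ = 194200 N.
σ = P/A = 194200/900 = 215.8 MPa.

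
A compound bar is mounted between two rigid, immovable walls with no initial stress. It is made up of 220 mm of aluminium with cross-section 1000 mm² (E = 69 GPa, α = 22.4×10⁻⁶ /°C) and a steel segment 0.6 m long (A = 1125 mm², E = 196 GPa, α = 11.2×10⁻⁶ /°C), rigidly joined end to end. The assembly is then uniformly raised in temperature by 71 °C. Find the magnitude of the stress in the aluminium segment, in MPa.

Free thermal expansion of the whole bar: Σ αᵢΔT Lᵢ = 22.4×10⁻⁶×71×220 + 11.2×10⁻⁶×71×600 = 0.827 mm.
Since the ends are fixed, an axial force P builds up, equal in every segment, with P · Σ Lᵢ/(AᵢEᵢ) = δ_free.
Σ Lᵢ/(AᵢEᵢ) = 220/(1000×69×10³) + 600/(1125×196×10³) = 5.909×10⁻⁶ mm/N.
Hence P = δ_free / Σ(L/AE) = 0.827/5.909×10⁻⁶ = 139.9 kN (compressive).
σ_{aluminium} = P / A = 139900 / 1000 = 139.9 MPa.

σ ≈ 140 MPa (compressive)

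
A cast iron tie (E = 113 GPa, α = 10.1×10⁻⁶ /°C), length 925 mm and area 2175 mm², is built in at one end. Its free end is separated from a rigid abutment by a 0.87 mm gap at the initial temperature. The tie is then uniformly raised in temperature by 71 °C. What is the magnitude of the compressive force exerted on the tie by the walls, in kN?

Unrestrained expansion: δ_free = αΔT L = 10.1×10⁻⁶ × 71 × 925 = 0.6633 mm.
This is smaller than the 0.87 mm clearance, so the tie expands freely without reaching the stop — the stress is zero.

P ≈ 0 kN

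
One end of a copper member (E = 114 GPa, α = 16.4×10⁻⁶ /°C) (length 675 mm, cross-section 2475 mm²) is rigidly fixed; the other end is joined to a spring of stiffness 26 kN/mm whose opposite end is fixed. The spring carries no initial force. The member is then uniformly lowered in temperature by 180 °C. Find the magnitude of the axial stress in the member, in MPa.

σ ≈ 19.7 MPa (tensile)

Free thermal contraction: δ_free = αΔT L = 16.4×10⁻⁶ × 180 × 675 = 1.993 mm.
Let P be the tensile force in the spring. The member extends elastically by PL/(AE) and the spring stretches by P/k; together these equal δ_free.
P [ L/(AE) + 1/k ] = δ_free → P [ 675/(2475×114×10³) + 1/(26×10³) ] = 1.993.
P = 1.993 / 4.085×10⁻⁵ = 48770 N.
σ = P/A = 48770/2475 = 19.71 MPa.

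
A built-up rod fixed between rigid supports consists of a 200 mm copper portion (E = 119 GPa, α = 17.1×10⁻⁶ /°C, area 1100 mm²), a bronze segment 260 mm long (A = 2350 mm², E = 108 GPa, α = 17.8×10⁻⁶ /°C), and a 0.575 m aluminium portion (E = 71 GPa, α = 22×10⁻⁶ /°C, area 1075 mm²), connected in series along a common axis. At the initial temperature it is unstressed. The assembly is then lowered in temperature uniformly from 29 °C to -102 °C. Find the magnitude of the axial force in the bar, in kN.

P ≈ 269 kN (tensile)

With the walls removed the bar would change length by δ_free = Σ αᵢΔT Lᵢ = 17.1×10⁻⁶×131×200 + 17.8×10⁻⁶×131×260 + 22×10⁻⁶×131×575 = 2.711 mm.
The walls prevent any net length change, so an axial force P (same in every segment) develops. Compatibility: P · Σ Lᵢ/(AᵢEᵢ) = δ_free.
The series flexibility is Σ Lᵢ/(AᵢEᵢ) = 200/(1100×119×10³) + 260/(2350×108×10³) + 575/(1075×71×10³) = 1.009×10⁻⁵ mm/N.
Hence P = δ_free / Σ(L/AE) = 2.711/1.009×10⁻⁵ = 268.8 kN (tensile).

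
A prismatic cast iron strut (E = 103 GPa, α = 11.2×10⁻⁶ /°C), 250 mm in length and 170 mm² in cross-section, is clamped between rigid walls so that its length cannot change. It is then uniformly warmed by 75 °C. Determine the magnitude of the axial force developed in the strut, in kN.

Full restraint means ε = 0, so the stress is σ = EαΔT = 103×10³ × 11.2×10⁻⁶ × 75 = 86.52 MPa.
P = AEαΔT = 170 × 103×10³ × 11.2×10⁻⁶ × 75 = 14.71 kN (compressive).

P ≈ 14.7 kN (compressive)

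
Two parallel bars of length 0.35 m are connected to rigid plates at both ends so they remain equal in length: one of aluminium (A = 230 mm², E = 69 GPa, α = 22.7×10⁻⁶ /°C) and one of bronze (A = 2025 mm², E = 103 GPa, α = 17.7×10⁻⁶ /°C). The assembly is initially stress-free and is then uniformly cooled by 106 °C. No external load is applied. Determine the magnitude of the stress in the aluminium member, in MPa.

Both members must finish at the same length. With the larger α, the aluminium tends to over-contract; the plates restrain it, putting the aluminium in tension and the bronze in compression. With no external load the two internal forces are equal and opposite, magnitude P.
Compatibility of the two members (thermal + elastic change equal): (α₁ − α₂)ΔT = P·[1/(A₁E₁) + 1/(A₂E₂)].
|α₁ − α₂|·ΔT = 5×10⁻⁶ × 106 = 0.00053.
1/(A₁E₁) + 1/(A₂E₂) = 1/(230×69×10³) + 1/(2025×103×10³) = 6.781×10⁻⁸ N⁻¹.
So P = 0.00053 / 6.781×10⁻⁸ = 7.816 kN.
σ_{aluminium} = P/A₁ = 7816/230 = 33.98 MPa, tensile.

σ ≈ 34 MPa (tensile)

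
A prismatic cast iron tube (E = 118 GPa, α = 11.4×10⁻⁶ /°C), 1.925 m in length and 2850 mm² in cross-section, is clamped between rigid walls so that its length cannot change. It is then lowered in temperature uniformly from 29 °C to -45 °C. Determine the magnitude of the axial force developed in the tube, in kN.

Full restraint means ε = 0, so the stress is σ = EαΔT = 118×10³ × 11.4×10⁻⁶ × 74 = 99.54 MPa.
P = AEαΔT = 2850 × 118×10³ × 11.4×10⁻⁶ × 74 = 283.7 kN (tensile).

P ≈ 284 kN (tensile)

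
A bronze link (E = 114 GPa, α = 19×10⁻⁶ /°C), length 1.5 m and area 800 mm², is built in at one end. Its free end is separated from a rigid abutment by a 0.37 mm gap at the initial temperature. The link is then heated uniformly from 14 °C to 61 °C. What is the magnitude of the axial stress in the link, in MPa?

σ ≈ 73.7 MPa (compressive)

Free thermal elongation = αΔT L = 19×10⁻⁶ × 47 × 1500 = 1.339 mm.
The gap closes (δ_free > 0.37 mm) and the wall then resists a further 1.339 − 0.37 = 0.9695 mm of expansion.
Compatibility: PL/(AE) = 0.9695 mm, so σ = P/A = E × (0.9695/1500) = 73.68 MPa.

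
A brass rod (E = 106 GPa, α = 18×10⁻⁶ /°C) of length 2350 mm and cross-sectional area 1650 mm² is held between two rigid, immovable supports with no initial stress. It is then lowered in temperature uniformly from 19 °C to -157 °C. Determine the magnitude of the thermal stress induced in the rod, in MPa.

The supports are rigid, so the total axial strain is zero. The restrained thermal strain is ε = αΔT = 18×10⁻⁶ × 176 = 3168×10⁻⁶.
The stress required to suppress this strain is σ = Eε = 106×10³ × 3168×10⁻⁶ = 335.8 MPa, tensile since the rod is trying to contract.

σ ≈ 336 MPa (tensile)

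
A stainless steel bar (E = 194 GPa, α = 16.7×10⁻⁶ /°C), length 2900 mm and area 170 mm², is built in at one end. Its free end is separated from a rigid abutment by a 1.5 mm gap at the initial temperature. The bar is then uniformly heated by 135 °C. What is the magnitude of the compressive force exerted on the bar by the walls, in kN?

Free thermal elongation = αΔT L = 16.7×10⁻⁶ × 135 × 2900 = 6.538 mm.
The gap closes (δ_free > 1.5 mm) and the wall then resists a further 6.538 − 1.5 = 5.038 mm of expansion.
That suppressed elongation corresponds to σ = E·Δ/L = 194×10³ × 5.038/2900 = 337 MPa.
P = σA = 337 × 170 = 57.29 kN.

P ≈ 57.3 kN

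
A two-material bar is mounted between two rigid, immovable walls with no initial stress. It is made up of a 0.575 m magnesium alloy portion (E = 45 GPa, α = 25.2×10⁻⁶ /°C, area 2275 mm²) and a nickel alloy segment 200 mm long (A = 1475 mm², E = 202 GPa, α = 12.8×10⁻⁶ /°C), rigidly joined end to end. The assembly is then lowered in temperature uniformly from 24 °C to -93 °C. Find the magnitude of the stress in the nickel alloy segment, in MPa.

If the supports were absent, the total length change would be Σ αᵢΔT Lᵢ = 25.2×10⁻⁶×117×575 + 12.8×10⁻⁶×117×200 = 1.995 mm.
The rigid supports impose zero overall length change; the single axial force P common to all segments must satisfy P Σ Lᵢ/(AᵢEᵢ) = δ_free.
Σ Lᵢ/(AᵢEᵢ) = 575/(2275×45×10³) + 200/(1475×202×10³) = 6.288×10⁻⁶ mm/N.
So P = 1.995 / 6.288×10⁻⁶ = 317.3 kN, tensile.
σ_{nickel alloy} = P / A = 317300 / 1475 = 215.1 MPa.

σ ≈ 215 MPa (tensile)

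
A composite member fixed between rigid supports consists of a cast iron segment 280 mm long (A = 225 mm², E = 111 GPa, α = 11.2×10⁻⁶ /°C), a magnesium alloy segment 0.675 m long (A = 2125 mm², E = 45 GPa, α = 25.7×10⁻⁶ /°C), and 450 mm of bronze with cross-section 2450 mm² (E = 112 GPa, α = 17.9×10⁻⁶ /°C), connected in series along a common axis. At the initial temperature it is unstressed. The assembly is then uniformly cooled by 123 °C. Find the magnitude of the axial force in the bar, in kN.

P ≈ 176 kN (tensile)

With the walls removed the bar would change length by δ_free = Σ αᵢΔT Lᵢ = 11.2×10⁻⁶×123×280 + 25.7×10⁻⁶×123×675 + 17.9×10⁻⁶×123×450 = 3.51 mm.
Since the ends are fixed, an axial force P builds up, equal in every segment, with P · Σ Lᵢ/(AᵢEᵢ) = δ_free.
Σ Lᵢ/(AᵢEᵢ) = 280/(225×111×10³) + 675/(2125×45×10³) + 450/(2450×112×10³) = 1.991×10⁻⁵ mm/N.
So P = 3.51 / 1.991×10⁻⁵ = 176.3 kN, tensile.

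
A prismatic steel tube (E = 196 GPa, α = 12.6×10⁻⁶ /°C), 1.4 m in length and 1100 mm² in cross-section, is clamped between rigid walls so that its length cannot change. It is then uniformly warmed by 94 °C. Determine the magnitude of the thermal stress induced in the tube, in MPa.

Because both ends are immovable the net strain is zero, and the suppressed thermal strain is αΔT = 12.6×10⁻⁶ × 94 = 1184.4×10⁻⁶.
Hence σ = E·αΔT = 196×10³ × 1184.4×10⁻⁶ = 232.1 MPa, compressive.

σ ≈ 232 MPa (compressive)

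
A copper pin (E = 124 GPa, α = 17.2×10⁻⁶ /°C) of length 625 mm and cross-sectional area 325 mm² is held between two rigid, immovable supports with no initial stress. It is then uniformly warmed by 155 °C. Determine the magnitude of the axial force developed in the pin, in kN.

Full restraint means ε = 0, so the stress is σ = EαΔT = 124×10³ × 17.2×10⁻⁶ × 155 = 330.6 MPa.
P = AEαΔT = 325 × 124×10³ × 17.2×10⁻⁶ × 155 = 107.4 kN (compressive).

P ≈ 107 kN (compressive)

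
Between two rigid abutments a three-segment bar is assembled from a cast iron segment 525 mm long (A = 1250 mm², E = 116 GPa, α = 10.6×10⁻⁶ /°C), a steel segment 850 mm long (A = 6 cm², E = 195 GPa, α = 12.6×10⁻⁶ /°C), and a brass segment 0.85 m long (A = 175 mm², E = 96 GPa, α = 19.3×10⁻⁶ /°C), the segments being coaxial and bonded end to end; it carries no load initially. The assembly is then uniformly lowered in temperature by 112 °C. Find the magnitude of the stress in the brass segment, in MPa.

σ ≈ 340 MPa (tensile)

Free thermal contraction of the whole bar: Σ αᵢΔT Lᵢ = 10.6×10⁻⁶×112×525 + 12.6×10⁻⁶×112×850 + 19.3×10⁻⁶×112×850 = 3.66 mm.
The rigid supports impose zero overall length change; the single axial force P common to all segments must satisfy P Σ Lᵢ/(AᵢEᵢ) = δ_free.
The series flexibility is Σ Lᵢ/(AᵢEᵢ) = 525/(1250×116×10³) + 850/(600×195×10³) + 850/(175×96×10³) = 6.148×10⁻⁵ mm/N.
So P = 3.66 / 6.148×10⁻⁵ = 59.53 kN, tensile.
σ_{brass} = P / A = 59530 / 175 = 340.2 MPa.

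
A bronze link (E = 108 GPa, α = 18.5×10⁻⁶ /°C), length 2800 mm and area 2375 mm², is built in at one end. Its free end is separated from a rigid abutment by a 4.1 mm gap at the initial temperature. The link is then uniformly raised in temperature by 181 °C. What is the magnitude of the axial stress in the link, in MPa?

Free thermal elongation = αΔT L = 18.5×10⁻⁶ × 181 × 2800 = 9.376 mm.
The gap closes (δ_free > 4.1 mm) and the wall then resists a further 9.376 − 4.1 = 5.276 mm of expansion.
That suppressed elongation corresponds to σ = E·Δ/L = 108×10³ × 5.276/2800 = 203.5 MPa.

σ ≈ 203 MPa (compressive)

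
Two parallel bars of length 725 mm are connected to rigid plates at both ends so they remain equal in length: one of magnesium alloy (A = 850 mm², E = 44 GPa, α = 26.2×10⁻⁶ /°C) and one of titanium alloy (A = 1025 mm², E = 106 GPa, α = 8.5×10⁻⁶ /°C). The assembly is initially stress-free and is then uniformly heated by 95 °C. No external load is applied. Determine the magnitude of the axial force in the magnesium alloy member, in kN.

Both members must finish at the same length. With the larger α, the magnesium alloy tends to over-expand; the plates restrain it, putting the magnesium alloy in compression and the titanium alloy in tension. With no external load the two internal forces are equal and opposite, magnitude P.
Compatibility of the two members (thermal + elastic change equal): (α₁ − α₂)ΔT = P·[1/(A₁E₁) + 1/(A₂E₂)].
|α₁ − α₂|·ΔT = 17.7×10⁻⁶ × 95 = 0.001682.
1/(A₁E₁) + 1/(A₂E₂) = 1/(850×44×10³) + 1/(1025×106×10³) = 3.594×10⁻⁸ N⁻¹.
P = 0.001682 / 3.594×10⁻⁸ = 46780 N = 46.78 kN.

P ≈ 46.8 kN (compressive in the magnesium alloy)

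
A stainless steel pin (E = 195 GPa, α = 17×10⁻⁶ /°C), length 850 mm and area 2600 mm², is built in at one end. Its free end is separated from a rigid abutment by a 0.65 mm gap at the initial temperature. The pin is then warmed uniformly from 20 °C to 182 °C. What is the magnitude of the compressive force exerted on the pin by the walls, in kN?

P ≈ 1010 kN

If the wall were absent the pin would grow by αΔT L = 17×10⁻⁶ × 162 × 850 = 2.341 mm.
After closing the 0.65 mm clearance, 2.341 − 0.65 = 1.691 mm of expansion remains to be suppressed by the wall.
That suppressed elongation corresponds to σ = E·Δ/L = 195×10³ × 1.691/850 = 387.9 MPa.
P = σA = 387.9 × 2600 = 1009 kN.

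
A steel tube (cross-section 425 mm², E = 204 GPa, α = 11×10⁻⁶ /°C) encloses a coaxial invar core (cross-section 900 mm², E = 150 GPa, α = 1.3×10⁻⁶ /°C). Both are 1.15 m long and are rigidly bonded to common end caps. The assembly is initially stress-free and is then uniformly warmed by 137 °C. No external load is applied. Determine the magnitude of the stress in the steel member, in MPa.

σ ≈ 165 MPa (compressive)

Equilibrium of a rigid end plate with no external load gives equal and opposite internal forces ±P in the two members. Since α_{steel} > α_{invar}, heating drives the steel into compression and the invar into tension.
Equating the net (thermal + elastic) strains gives |α₁ − α₂|·ΔT = P·[1/(A₁E₁) + 1/(A₂E₂)].
|α₁ − α₂|·ΔT = 9.7×10⁻⁶ × 137 = 0.001329.
1/(A₁E₁) + 1/(A₂E₂) = 1/(425×204×10³) + 1/(900×150×10³) = 1.894×10⁻⁸ N⁻¹.
P = 0.001329 / 1.894×10⁻⁸ = 70160 N = 70.16 kN.
σ_{steel} = P/A₁ = 70160/425 = 165.1 MPa, compressive.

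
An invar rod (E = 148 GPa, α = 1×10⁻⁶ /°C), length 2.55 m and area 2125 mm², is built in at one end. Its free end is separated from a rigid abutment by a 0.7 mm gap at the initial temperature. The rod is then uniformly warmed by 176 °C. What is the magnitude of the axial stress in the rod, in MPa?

Free thermal elongation = αΔT L = 1×10⁻⁶ × 176 × 2550 = 0.4488 mm.
Since δ_free = 0.449 mm is less than the 0.7 mm gap, the rod never touches the wall. No axial force develops.

σ ≈ 0 MPa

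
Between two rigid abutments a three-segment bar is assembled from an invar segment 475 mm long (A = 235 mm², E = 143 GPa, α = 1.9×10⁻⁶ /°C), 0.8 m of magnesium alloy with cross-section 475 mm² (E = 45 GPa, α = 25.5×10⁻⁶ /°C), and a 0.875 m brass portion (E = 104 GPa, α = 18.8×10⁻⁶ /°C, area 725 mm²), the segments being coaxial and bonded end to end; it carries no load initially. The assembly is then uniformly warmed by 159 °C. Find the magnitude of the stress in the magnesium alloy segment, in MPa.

If the supports were absent, the total length change would be Σ αᵢΔT Lᵢ = 1.9×10⁻⁶×159×475 + 25.5×10⁻⁶×159×800 + 18.8×10⁻⁶×159×875 = 6.003 mm.
The rigid supports impose zero overall length change; the single axial force P common to all segments must satisfy P Σ Lᵢ/(AᵢEᵢ) = δ_free.
Σ Lᵢ/(AᵢEᵢ) = 475/(235×143×10³) + 800/(475×45×10³) + 875/(725×104×10³) = 6.317×10⁻⁵ mm/N.
Hence P = δ_free / Σ(L/AE) = 6.003/6.317×10⁻⁵ = 95.03 kN (compressive).
σ_{magnesium alloy} = P / A = 95030 / 475 = 200.1 MPa.

σ ≈ 200 MPa (compressive)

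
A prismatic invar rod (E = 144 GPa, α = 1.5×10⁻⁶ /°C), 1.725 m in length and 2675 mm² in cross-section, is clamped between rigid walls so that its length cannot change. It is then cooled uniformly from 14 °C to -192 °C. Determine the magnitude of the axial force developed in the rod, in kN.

P ≈ 119 kN (tensile)

With zero net strain, σ = E·αΔT = 144 GPa × 1.5×10⁻⁶ × 206 = 44.5 MPa.
P = AEαΔT = 2675 × 144×10³ × 1.5×10⁻⁶ × 206 = 119 kN (tensile).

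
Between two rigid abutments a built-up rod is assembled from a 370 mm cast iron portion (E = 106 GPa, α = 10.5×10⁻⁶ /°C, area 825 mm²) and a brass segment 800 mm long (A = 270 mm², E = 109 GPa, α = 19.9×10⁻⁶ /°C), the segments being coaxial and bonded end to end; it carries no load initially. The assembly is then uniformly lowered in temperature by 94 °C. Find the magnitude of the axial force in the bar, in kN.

P ≈ 59.3 kN (tensile)

If the supports were absent, the total length change would be Σ αᵢΔT Lᵢ = 10.5×10⁻⁶×94×370 + 19.9×10⁻⁶×94×800 = 1.862 mm.
Since the ends are fixed, an axial force P builds up, equal in every segment, with P · Σ Lᵢ/(AᵢEᵢ) = δ_free.
The series flexibility is Σ Lᵢ/(AᵢEᵢ) = 370/(825×106×10³) + 800/(270×109×10³) = 3.141×10⁻⁵ mm/N.
P = 1.862 / 3.141×10⁻⁵ = 59260 N = 59.26 kN, tensile.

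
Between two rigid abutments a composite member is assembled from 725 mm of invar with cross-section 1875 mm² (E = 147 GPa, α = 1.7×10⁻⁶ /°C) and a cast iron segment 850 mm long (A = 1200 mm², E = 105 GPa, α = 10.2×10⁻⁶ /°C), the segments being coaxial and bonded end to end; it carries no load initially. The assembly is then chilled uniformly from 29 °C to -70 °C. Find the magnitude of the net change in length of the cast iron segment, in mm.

|ΔL| ≈ 0.153 mm

With the walls removed the bar would change length by δ_free = Σ αᵢΔT Lᵢ = 1.7×10⁻⁶×99×725 + 10.2×10⁻⁶×99×850 = 0.9803 mm.
Since the ends are fixed, an axial force P builds up, equal in every segment, with P · Σ Lᵢ/(AᵢEᵢ) = δ_free.
The series flexibility is Σ Lᵢ/(AᵢEᵢ) = 725/(1875×147×10³) + 850/(1200×105×10³) = 9.376×10⁻⁶ mm/N.
Hence P = δ_free / Σ(L/AE) = 0.9803/9.376×10⁻⁶ = 104.6 kN (tensile).
For the cast iron segment, free thermal change = 10.2×10⁻⁶×99×850 = 0.8583 mm and elastic change from P = 104600×850/(1200×105×10³) = 0.7053 mm; these oppose, so the net change is 0.153 mm (segment shortens).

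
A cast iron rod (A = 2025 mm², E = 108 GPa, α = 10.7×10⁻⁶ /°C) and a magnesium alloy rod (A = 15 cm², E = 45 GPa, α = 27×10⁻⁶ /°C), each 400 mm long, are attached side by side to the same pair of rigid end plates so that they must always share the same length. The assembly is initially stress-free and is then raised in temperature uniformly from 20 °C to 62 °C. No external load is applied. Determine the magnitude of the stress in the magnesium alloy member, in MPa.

σ ≈ 23.5 MPa (compressive)

The magnesium alloy has the larger α, so on heating it would change length more than the cast iron if both were free. The rigid plates force a common final length, so the magnesium alloy is put into compression and the cast iron into tension, with equal and opposite forces P (no external load).
Setting the final lengths equal and cancelling L: (α₁ − α₂)ΔT = P/(A₁E₁) + P/(A₂E₂).
|α₁ − α₂|·ΔT = 16.3×10⁻⁶ × 42 = 0.0006846.
1/(A₁E₁) + 1/(A₂E₂) = 1/(2025×108×10³) + 1/(1500×45×10³) = 1.939×10⁻⁸ N⁻¹.
So P = 0.0006846 / 1.939×10⁻⁸ = 35.31 kN.
σ_{magnesium alloy} = P/A₂ = 35310/1500 = 23.54 MPa, compressive.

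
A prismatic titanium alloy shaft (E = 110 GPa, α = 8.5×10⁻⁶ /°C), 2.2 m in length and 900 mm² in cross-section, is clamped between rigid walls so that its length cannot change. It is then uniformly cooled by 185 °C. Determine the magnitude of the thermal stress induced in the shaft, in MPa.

Because both ends are immovable the net strain is zero, and the suppressed thermal strain is αΔT = 8.5×10⁻⁶ × 185 = 1572.5×10⁻⁶.
The stress required to suppress this strain is σ = Eε = 110×10³ × 1572.5×10⁻⁶ = 173 MPa, tensile since the shaft is trying to contract.

σ ≈ 173 MPa (tensile)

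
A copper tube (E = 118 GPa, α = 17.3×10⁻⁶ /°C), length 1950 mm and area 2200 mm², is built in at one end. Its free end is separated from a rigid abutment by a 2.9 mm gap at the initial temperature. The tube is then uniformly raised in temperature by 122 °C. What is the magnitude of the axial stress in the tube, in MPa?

σ ≈ 73.6 MPa (compressive)

If the wall were absent the tube would grow by αΔT L = 17.3×10⁻⁶ × 122 × 1950 = 4.116 mm.
The gap closes (δ_free > 2.9 mm) and the wall then resists a further 4.116 − 2.9 = 1.216 mm of expansion.
That suppressed elongation corresponds to σ = E·Δ/L = 118×10³ × 1.216/1950 = 73.56 MPa.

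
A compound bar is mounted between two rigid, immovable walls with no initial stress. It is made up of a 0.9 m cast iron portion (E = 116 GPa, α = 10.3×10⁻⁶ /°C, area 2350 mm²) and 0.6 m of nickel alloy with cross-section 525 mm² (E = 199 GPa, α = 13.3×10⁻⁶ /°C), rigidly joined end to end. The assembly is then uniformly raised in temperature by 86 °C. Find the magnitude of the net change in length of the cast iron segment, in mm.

|ΔL| ≈ 0.256 mm

Free thermal expansion of the whole bar: Σ αᵢΔT Lᵢ = 10.3×10⁻⁶×86×900 + 13.3×10⁻⁶×86×600 = 1.483 mm.
The walls prevent any net length change, so an axial force P (same in every segment) develops. Compatibility: P · Σ Lᵢ/(AᵢEᵢ) = δ_free.
The series flexibility is Σ Lᵢ/(AᵢEᵢ) = 900/(2350×116×10³) + 600/(525×199×10³) = 9.045×10⁻⁶ mm/N.
P = 1.483 / 9.045×10⁻⁶ = 164000 N = 164 kN, compressive.
For the cast iron segment, free thermal change = 10.3×10⁻⁶×86×900 = 0.7972 mm and elastic change from P = 164000×900/(2350×116×10³) = 0.5415 mm; these oppose, so the net change is 0.256 mm (segment lengthens).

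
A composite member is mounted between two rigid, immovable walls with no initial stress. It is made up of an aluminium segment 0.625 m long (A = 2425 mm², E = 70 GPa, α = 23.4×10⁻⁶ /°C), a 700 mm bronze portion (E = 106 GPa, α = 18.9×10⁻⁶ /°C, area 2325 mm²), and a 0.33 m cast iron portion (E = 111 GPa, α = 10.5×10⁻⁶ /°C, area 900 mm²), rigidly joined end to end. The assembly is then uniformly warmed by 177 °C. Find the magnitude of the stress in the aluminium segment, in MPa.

σ ≈ 233 MPa (compressive)

With the walls removed the bar would change length by δ_free = Σ αᵢΔT Lᵢ = 23.4×10⁻⁶×177×625 + 18.9×10⁻⁶×177×700 + 10.5×10⁻⁶×177×330 = 5.544 mm.
The walls prevent any net length change, so an axial force P (same in every segment) develops. Compatibility: P · Σ Lᵢ/(AᵢEᵢ) = δ_free.
The series flexibility is Σ Lᵢ/(AᵢEᵢ) = 625/(2425×70×10³) + 700/(2325×106×10³) + 330/(900×111×10³) = 9.826×10⁻⁶ mm/N.
So P = 5.544 / 9.826×10⁻⁶ = 564.2 kN, compressive.
σ_{aluminium} = P / A = 564200 / 2425 = 232.7 MPa.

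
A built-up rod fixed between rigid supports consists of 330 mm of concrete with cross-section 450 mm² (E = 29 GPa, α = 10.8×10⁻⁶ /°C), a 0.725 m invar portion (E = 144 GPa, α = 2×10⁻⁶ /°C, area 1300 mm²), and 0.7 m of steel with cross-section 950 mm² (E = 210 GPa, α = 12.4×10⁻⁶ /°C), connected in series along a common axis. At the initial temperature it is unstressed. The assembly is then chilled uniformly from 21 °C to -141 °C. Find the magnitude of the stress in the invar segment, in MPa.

σ ≈ 52.2 MPa (tensile)

Free thermal contraction of the whole bar: Σ αᵢΔT Lᵢ = 10.8×10⁻⁶×162×330 + 2×10⁻⁶×162×725 + 12.4×10⁻⁶×162×700 = 2.218 mm.
The walls prevent any net length change, so an axial force P (same in every segment) develops. Compatibility: P · Σ Lᵢ/(AᵢEᵢ) = δ_free.
The series flexibility is Σ Lᵢ/(AᵢEᵢ) = 330/(450×29×10³) + 725/(1300×144×10³) + 700/(950×210×10³) = 3.267×10⁻⁵ mm/N.
So P = 2.218 / 3.267×10⁻⁵ = 67.91 kN, tensile.
σ_{invar} = P / A = 67910 / 1300 = 52.24 MPa.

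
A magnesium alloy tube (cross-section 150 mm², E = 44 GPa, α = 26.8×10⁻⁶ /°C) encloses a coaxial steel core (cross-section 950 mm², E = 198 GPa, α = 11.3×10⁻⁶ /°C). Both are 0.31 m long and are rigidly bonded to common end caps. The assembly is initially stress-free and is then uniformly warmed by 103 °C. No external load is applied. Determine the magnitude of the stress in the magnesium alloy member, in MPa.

The magnesium alloy has the larger α, so on heating it would change length more than the steel if both were free. The rigid plates force a common final length, so the magnesium alloy is put into compression and the steel into tension, with equal and opposite forces P (no external load).
Equating the net (thermal + elastic) strains gives |α₁ − α₂|·ΔT = P·[1/(A₁E₁) + 1/(A₂E₂)].
|α₁ − α₂|·ΔT = 15.5×10⁻⁶ × 103 = 0.001597.
1/(A₁E₁) + 1/(A₂E₂) = 1/(150×44×10³) + 1/(950×198×10³) = 1.568×10⁻⁷ N⁻¹.
P = 0.001597 / 1.568×10⁻⁷ = 10180 N = 10.18 kN.
σ_{magnesium alloy} = P/A₁ = 10180/150 = 67.86 MPa, compressive.

σ ≈ 67.9 MPa (compressive)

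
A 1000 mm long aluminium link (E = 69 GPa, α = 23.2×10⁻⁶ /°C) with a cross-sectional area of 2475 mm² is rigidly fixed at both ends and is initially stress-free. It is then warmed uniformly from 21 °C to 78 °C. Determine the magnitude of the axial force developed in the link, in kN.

P ≈ 226 kN (compressive)

Full restraint means ε = 0, so the stress is σ = EαΔT = 69×10³ × 23.2×10⁻⁶ × 57 = 91.25 MPa.
Then P = σA = 91.25 × 2475 mm² = 225.8 kN, compressive.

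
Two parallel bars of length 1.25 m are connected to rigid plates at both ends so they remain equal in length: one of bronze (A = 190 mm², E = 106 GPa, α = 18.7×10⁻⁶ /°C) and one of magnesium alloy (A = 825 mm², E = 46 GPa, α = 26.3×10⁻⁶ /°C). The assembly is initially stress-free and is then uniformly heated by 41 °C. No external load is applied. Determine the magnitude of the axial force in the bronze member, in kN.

P ≈ 4.1 kN (tensile in the bronze)

The magnesium alloy has the larger α, so on heating it would change length more than the bronze if both were free. The rigid plates force a common final length, so the magnesium alloy is put into compression and the bronze into tension, with equal and opposite forces P (no external load).
Compatibility of the two members (thermal + elastic change equal): (α₁ − α₂)ΔT = P·[1/(A₁E₁) + 1/(A₂E₂)].
|α₁ − α₂|·ΔT = 7.6×10⁻⁶ × 41 = 0.0003116.
1/(A₁E₁) + 1/(A₂E₂) = 1/(190×106×10³) + 1/(825×46×10³) = 7.6×10⁻⁸ N⁻¹.
P = 0.0003116 / 7.6×10⁻⁸ = 4100 N = 4.1 kN.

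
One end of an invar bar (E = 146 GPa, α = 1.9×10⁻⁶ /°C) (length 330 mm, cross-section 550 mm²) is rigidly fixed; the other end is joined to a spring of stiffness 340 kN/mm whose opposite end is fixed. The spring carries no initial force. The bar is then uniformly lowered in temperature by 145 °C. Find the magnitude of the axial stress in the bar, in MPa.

σ ≈ 23.4 MPa (tensile)

The unrestrained thermal change is αΔT L = 1.9×10⁻⁶ × 145 × 330 = 0.09091 mm.
With a force P in the spring, the elastic change of the bar is PL/(AE) and that of the spring is P/k; compatibility requires their sum to equal δ_free.
P [ L/(AE) + 1/k ] = δ_free → P [ 330/(550×146×10³) + 1/(340×10³) ] = 0.09091.
P = 0.09091 / 7.051×10⁻⁶ = 12890 N.
σ = P/A = 12890/550 = 23.44 MPa.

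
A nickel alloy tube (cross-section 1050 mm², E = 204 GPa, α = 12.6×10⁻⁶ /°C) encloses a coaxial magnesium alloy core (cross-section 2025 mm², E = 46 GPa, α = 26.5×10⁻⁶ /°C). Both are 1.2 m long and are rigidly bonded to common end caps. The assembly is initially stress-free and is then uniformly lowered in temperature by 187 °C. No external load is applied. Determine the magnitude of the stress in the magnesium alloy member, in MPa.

σ ≈ 83.3 MPa (tensile)

Both members must finish at the same length. With the larger α, the magnesium alloy tends to over-contract; the plates restrain it, putting the magnesium alloy in tension and the nickel alloy in compression. With no external load the two internal forces are equal and opposite, magnitude P.
Equating the net (thermal + elastic) strains gives |α₁ − α₂|·ΔT = P·[1/(A₁E₁) + 1/(A₂E₂)].
|α₁ − α₂|·ΔT = 13.9×10⁻⁶ × 187 = 0.002599.
1/(A₁E₁) + 1/(A₂E₂) = 1/(1050×204×10³) + 1/(2025×46×10³) = 1.54×10⁻⁸ N⁻¹.
So P = 0.002599 / 1.54×10⁻⁸ = 168.7 kN.
σ_{magnesium alloy} = P/A₂ = 168700/2025 = 83.33 MPa, tensile.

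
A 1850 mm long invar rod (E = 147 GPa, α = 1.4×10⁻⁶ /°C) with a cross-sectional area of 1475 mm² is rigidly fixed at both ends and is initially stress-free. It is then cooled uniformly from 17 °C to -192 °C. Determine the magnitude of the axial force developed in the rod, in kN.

The ends cannot move, so σ = EαΔT = 147×10³ × 1.4×10⁻⁶ × 209 = 43.01 MPa.
P = AEαΔT = 1475 × 147×10³ × 1.4×10⁻⁶ × 209 = 63.44 kN (tensile).

P ≈ 63.4 kN (tensile)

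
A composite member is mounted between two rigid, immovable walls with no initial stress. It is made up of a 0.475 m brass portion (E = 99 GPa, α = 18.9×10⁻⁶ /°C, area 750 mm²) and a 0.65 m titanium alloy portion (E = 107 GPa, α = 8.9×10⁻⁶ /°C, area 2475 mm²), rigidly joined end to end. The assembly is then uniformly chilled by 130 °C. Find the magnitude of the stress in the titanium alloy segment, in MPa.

σ ≈ 87.6 MPa (tensile)

With the walls removed the bar would change length by δ_free = Σ αᵢΔT Lᵢ = 18.9×10⁻⁶×130×475 + 8.9×10⁻⁶×130×650 = 1.919 mm.
Since the ends are fixed, an axial force P builds up, equal in every segment, with P · Σ Lᵢ/(AᵢEᵢ) = δ_free.
The series flexibility is Σ Lᵢ/(AᵢEᵢ) = 475/(750×99×10³) + 650/(2475×107×10³) = 8.852×10⁻⁶ mm/N.
P = 1.919 / 8.852×10⁻⁶ = 216800 N = 216.8 kN, tensile.
σ_{titanium alloy} = P / A = 216800 / 2475 = 87.6 MPa.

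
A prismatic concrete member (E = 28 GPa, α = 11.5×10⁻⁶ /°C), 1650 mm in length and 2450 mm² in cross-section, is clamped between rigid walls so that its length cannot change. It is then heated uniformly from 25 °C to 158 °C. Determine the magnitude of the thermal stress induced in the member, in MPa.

σ ≈ 42.8 MPa (compressive)

With length fixed, the mechanical strain must cancel the thermal strain αΔT = 11.5×10⁻⁶ × 133 = 1529.5×10⁻⁶.
The stress required to suppress this strain is σ = Eε = 28×10³ × 1529.5×10⁻⁶ = 42.83 MPa, compressive since the member is trying to expand.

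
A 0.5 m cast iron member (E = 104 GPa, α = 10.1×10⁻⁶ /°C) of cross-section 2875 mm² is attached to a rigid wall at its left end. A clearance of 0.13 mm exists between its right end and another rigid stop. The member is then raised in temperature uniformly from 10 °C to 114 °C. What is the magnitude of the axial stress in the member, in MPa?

Unrestrained expansion: δ_free = αΔT L = 10.1×10⁻⁶ × 104 × 500 = 0.5252 mm.
After closing the 0.13 mm clearance, 0.5252 − 0.13 = 0.3952 mm of expansion remains to be suppressed by the wall.
Compatibility: PL/(AE) = 0.3952 mm, so σ = P/A = E × (0.3952/500) = 82.2 MPa.

σ ≈ 82.2 MPa (compressive)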